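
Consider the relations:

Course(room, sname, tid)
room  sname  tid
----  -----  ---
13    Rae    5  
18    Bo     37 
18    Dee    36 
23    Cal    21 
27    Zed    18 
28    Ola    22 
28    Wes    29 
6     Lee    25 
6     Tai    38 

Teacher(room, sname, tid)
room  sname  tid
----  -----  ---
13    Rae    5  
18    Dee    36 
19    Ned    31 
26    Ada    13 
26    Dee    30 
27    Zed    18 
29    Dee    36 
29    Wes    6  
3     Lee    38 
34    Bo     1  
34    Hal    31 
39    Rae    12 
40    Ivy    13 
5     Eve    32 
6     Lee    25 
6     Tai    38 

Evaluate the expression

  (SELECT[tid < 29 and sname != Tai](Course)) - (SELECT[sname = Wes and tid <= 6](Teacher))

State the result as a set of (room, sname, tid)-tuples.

{(13, Rae, 5), (23, Cal, 21), (27, Zed, 18), (28, Ola, 22), (6, Lee, 25)}

σ[tid < 29 and sname != Tai]: keep tuples satisfying tid < 29 and sname != Tai → {(13, Rae, 5), (23, Cal, 21), (27, Zed, 18), (28, Ola, 22), (6, Lee, 25)}
σ[sname = Wes and tid <= 6]: keep tuples satisfying sname = Wes and tid <= 6 → {(29, Wes, 6)}
Set difference of the two operands is {(13, Rae, 5), (23, Cal, 21), (27, Zed, 18), (28, Ola, 22), (6, Lee, 25)}.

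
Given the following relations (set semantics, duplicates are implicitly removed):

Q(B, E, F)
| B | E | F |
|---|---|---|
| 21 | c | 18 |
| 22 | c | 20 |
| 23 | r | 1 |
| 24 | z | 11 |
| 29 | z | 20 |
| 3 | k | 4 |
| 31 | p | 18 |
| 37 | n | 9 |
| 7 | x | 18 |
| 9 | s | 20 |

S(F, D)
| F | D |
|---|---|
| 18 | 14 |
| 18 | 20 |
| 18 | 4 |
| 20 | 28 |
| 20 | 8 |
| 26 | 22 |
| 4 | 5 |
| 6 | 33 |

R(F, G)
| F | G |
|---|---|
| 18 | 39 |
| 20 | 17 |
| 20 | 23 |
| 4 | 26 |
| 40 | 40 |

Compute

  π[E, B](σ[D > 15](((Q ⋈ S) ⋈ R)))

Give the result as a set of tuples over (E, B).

Joining Q and S on F yields {(21, c, 18, 14), (21, c, 18, 20), (21, c, 18, 4), (22, c, 20, 28), (22, c, 20, 8), (29, z, 20, 28), (29, z, 20, 8), (3, k, 4, 5), (31, p, 18, 14), (31, p, 18, 20), (31, p, 18, 4), (7, x, 18, 14), (7, x, 18, 20), (7, x, 18, 4), (9, s, 20, 28), (9, s, 20, 8)}.
Joining (Q ⋈ S) and R on F yields {(21, c, 18, 14, 39), (21, c, 18, 20, 39), (21, c, 18, 4, 39), (22, c, 20, 28, 17), (22, c, 20, 28, 23), (22, c, 20, 8, 17), (22, c, 20, 8, 23), (29, z, 20, 28, 17), (29, z, 20, 28, 23), (29, z, 20, 8, 17), (29, z, 20, 8, 23), (3, k, 4, 5, 26), (31, p, 18, 14, 39), (31, p, 18, 20, 39), (31, p, 18, 4, 39), (7, x, 18, 14, 39), (7, x, 18, 20, 39), (7, x, 18, 4, 39), (9, s, 20, 28, 17), (9, s, 20, 28, 23), (9, s, 20, 8, 17), (9, s, 20, 8, 23)}.
Filtering on D > 15 leaves {(21, c, 18, 20, 39), (22, c, 20, 28, 17), (22, c, 20, 28, 23), (29, z, 20, 28, 17), (29, z, 20, 28, 23), (31, p, 18, 20, 39), (7, x, 18, 20, 39), (9, s, 20, 28, 17), (9, s, 20, 28, 23)}.
Keep only column(s) E, B (3 duplicate(s) eliminated): {(c, 21), (c, 22), (p, 31), (s, 9), (x, 7), (z, 29)}

{(c, 21), (c, 22), (p, 31), (s, 9), (x, 7), (z, 29)}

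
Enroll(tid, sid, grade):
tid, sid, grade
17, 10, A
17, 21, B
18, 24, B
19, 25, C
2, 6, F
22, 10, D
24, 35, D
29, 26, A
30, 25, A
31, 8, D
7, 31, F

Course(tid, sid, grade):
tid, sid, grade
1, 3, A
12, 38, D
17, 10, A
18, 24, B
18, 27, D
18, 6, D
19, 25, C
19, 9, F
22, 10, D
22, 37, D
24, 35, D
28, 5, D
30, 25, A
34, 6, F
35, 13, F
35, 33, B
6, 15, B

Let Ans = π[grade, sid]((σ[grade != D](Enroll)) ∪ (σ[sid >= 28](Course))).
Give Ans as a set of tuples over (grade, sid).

Filtering on grade != D leaves {(17, 10, A), (17, 21, B), (18, 24, B), (19, 25, C), (2, 6, F), (29, 26, A), (30, 25, A), (7, 31, F)}.
Filtering on sid >= 28 leaves {(12, 38, D), (22, 37, D), (24, 35, D), (35, 33, B)}.
Set union of the two operands is {(12, 38, D), (17, 10, A), (17, 21, B), (18, 24, B), (19, 25, C), (2, 6, F), (22, 37, D), (24, 35, D), (29, 26, A), (30, 25, A), (35, 33, B), (7, 31, F)}.
Keep only column(s) grade, sid: {(A, 10), (A, 25), (A, 26), (B, 21), (B, 24), (B, 33), (C, 25), (D, 35), (D, 37), (D, 38), (F, 31), (F, 6)}

{(A, 10), (A, 25), (A, 26), (B, 21), (B, 24), (B, 33), (C, 25), (D, 35), (D, 37), (D, 38), (F, 31), (F, 6)}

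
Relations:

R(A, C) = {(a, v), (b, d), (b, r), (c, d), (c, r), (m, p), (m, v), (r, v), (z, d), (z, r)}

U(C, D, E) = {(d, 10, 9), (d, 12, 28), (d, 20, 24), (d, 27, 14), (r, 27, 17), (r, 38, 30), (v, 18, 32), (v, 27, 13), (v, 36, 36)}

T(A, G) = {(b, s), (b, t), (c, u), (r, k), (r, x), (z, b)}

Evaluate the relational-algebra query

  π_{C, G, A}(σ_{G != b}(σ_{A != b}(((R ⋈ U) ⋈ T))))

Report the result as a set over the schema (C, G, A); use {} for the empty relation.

R ⋈ U (natural join on C): {(a, v, 18, 32), (a, v, 27, 13), (a, v, 36, 36), (b, d, 10, 9), (b, d, 12, 28), (b, d, 20, 24), (b, d, 27, 14), (b, r, 27, 17), (b, r, 38, 30), (c, d, 10, 9), (c, d, 12, 28), (c, d, 20, 24), (c, d, 27, 14), (c, r, 27, 17), (c, r, 38, 30), (m, v, 18, 32), (m, v, 27, 13), (m, v, 36, 36), (r, v, 18, 32), (r, v, 27, 13), (r, v, 36, 36), (z, d, 10, 9), (z, d, 12, 28), (z, d, 20, 24), (z, d, 27, 14), (z, r, 27, 17), (z, r, 38, 30)}
(R ⋈ U) ⋈ T (natural join on A): {(b, d, 10, 9, s), (b, d, 10, 9, t), (b, d, 12, 28, s), (b, d, 12, 28, t), (b, d, 20, 24, s), (b, d, 20, 24, t), (b, d, 27, 14, s), (b, d, 27, 14, t), (b, r, 27, 17, s), (b, r, 27, 17, t), (b, r, 38, 30, s), (b, r, 38, 30, t), (c, d, 10, 9, u), (c, d, 12, 28, u), (c, d, 20, 24, u), (c, d, 27, 14, u), (c, r, 27, 17, u), (c, r, 38, 30, u), (r, v, 18, 32, k), (r, v, 18, 32, x), (r, v, 27, 13, k), (r, v, 27, 13, x), (r, v, 36, 36, k), (r, v, 36, 36, x), (z, d, 10, 9, b), (z, d, 12, 28, b), (z, d, 20, 24, b), (z, d, 27, 14, b), (z, r, 27, 17, b), (z, r, 38, 30, b)}
Apply σ_{A != b}; surviving tuples: {(c, d, 10, 9, u), (c, d, 12, 28, u), (c, d, 20, 24, u), (c, d, 27, 14, u), (c, r, 27, 17, u), (c, r, 38, 30, u), (r, v, 18, 32, k), (r, v, 18, 32, x), (r, v, 27, 13, k), (r, v, 27, 13, x), (r, v, 36, 36, k), (r, v, 36, 36, x), (z, d, 10, 9, b), (z, d, 12, 28, b), (z, d, 20, 24, b), (z, d, 27, 14, b), (z, r, 27, 17, b), (z, r, 38, 30, b)}
Apply σ_{G != b}; surviving tuples: {(c, d, 10, 9, u), (c, d, 12, 28, u), (c, d, 20, 24, u), (c, d, 27, 14, u), (c, r, 27, 17, u), (c, r, 38, 30, u), (r, v, 18, 32, k), (r, v, 18, 32, x), (r, v, 27, 13, k), (r, v, 27, 13, x), (r, v, 36, 36, k), (r, v, 36, 36, x)}
π[C, G, A]: project onto (C, G, A) (8 duplicate(s) eliminated) → {(d, u, c), (r, u, c), (v, k, r), (v, x, r)}

{(d, u, c), (r, u, c), (v, k, r), (v, x, r)}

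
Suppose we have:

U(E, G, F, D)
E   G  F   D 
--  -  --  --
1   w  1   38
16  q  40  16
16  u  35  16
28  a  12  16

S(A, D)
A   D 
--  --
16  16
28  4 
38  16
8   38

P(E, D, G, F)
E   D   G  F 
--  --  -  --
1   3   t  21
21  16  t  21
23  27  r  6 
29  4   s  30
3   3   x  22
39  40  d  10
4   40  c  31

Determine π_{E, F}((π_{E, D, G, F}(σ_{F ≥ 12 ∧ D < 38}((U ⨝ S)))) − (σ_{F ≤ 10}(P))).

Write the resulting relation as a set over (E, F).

Natural join on D: {(1, w, 1, 38, 8), (16, q, 40, 16, 16), (16, q, 40, 16, 38), (16, u, 35, 16, 16), (16, u, 35, 16, 38), (28, a, 12, 16, 16), (28, a, 12, 16, 38)}
Apply σ_{F ≥ 12 ∧ D < 38}; surviving tuples: {(16, q, 40, 16, 16), (16, q, 40, 16, 38), (16, u, 35, 16, 16), (16, u, 35, 16, 38), (28, a, 12, 16, 16), (28, a, 12, 16, 38)}
Projecting to E, D, G, F (3 duplicate(s) eliminated): {(16, 16, q, 40), (16, 16, u, 35), (28, 16, a, 12)}
Apply σ_{F ≤ 10}; surviving tuples: {(23, 27, r, 6), (39, 40, d, 10)}
Taking the difference: {(16, 16, q, 40), (16, 16, u, 35), (28, 16, a, 12)}
Projecting to E, F: {(16, 35), (16, 40), (28, 12)}

{(16, 35), (16, 40), (28, 12)}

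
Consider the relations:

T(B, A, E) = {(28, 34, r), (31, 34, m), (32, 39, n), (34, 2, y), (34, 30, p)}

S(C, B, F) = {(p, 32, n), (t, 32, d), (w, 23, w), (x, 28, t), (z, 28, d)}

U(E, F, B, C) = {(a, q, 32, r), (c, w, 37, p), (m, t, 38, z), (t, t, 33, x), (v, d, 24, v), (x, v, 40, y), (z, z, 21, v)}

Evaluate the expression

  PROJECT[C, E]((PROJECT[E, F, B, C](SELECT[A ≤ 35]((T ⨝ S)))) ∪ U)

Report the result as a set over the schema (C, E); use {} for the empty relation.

T ⋈ S (natural join on B): {(28, 34, r, x, t), (28, 34, r, z, d), (32, 39, n, p, n), (32, 39, n, t, d)}
Filtering on A ≤ 35 leaves {(28, 34, r, x, t), (28, 34, r, z, d)}.
π[E, F, B, C]: project onto (E, F, B, C) → {(r, d, 28, z), (r, t, 28, x)}
Union: {(r, d, 28, z), (r, t, 28, x)} with {(a, q, 32, r), (c, w, 37, p), (m, t, 38, z), (t, t, 33, x), (v, d, 24, v), (x, v, 40, y), (z, z, 21, v)} → {(a, q, 32, r), (c, w, 37, p), (m, t, 38, z), (r, d, 28, z), (r, t, 28, x), (t, t, 33, x), (v, d, 24, v), (x, v, 40, y), (z, z, 21, v)}
π[C, E]: project onto (C, E) → {(p, c), (r, a), (v, v), (v, z), (x, r), (x, t), (y, x), (z, m), (z, r)}

{(p, c), (r, a), (v, v), (v, z), (x, r), (x, t), (y, x), (z, m), (z, r)}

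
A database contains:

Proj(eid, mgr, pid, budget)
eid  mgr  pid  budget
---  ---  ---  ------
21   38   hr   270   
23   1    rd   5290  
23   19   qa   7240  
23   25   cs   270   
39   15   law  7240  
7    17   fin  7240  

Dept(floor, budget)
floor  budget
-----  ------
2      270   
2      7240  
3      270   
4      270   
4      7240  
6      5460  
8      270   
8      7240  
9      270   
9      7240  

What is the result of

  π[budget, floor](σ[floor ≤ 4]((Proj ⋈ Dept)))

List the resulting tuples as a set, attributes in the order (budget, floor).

Proj ⋈ Dept (natural join on budget): {(21, 38, hr, 270, 2), (21, 38, hr, 270, 3), (21, 38, hr, 270, 4), (21, 38, hr, 270, 8), (21, 38, hr, 270, 9), (23, 19, qa, 7240, 2), (23, 19, qa, 7240, 4), (23, 19, qa, 7240, 8), (23, 19, qa, 7240, 9), (23, 25, cs, 270, 2), (23, 25, cs, 270, 3), (23, 25, cs, 270, 4), (23, 25, cs, 270, 8), (23, 25, cs, 270, 9), (39, 15, law, 7240, 2), (39, 15, law, 7240, 4), (39, 15, law, 7240, 8), (39, 15, law, 7240, 9), (7, 17, fin, 7240, 2), (7, 17, fin, 7240, 4), (7, 17, fin, 7240, 8), (7, 17, fin, 7240, 9)}
σ[floor ≤ 4]: keep tuples satisfying floor ≤ 4 → {(21, 38, hr, 270, 2), (21, 38, hr, 270, 3), (21, 38, hr, 270, 4), (23, 19, qa, 7240, 2), (23, 19, qa, 7240, 4), (23, 25, cs, 270, 2), (23, 25, cs, 270, 3), (23, 25, cs, 270, 4), (39, 15, law, 7240, 2), (39, 15, law, 7240, 4), (7, 17, fin, 7240, 2), (7, 17, fin, 7240, 4)}
π_{budget, floor} gives {(270, 2), (270, 3), (270, 4), (7240, 2), (7240, 4)} (7 duplicate(s) eliminated).

{(270, 2), (270, 3), (270, 4), (7240, 2), (7240, 4)}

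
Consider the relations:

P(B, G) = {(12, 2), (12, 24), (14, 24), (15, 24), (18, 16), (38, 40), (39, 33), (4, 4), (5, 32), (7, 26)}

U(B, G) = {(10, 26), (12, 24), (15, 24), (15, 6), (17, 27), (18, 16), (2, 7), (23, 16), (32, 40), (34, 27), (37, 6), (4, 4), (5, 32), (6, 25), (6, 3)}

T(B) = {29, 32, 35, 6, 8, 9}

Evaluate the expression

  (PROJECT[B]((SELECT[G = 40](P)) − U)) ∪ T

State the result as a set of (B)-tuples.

{29, 32, 35, 38, 6, 8, 9}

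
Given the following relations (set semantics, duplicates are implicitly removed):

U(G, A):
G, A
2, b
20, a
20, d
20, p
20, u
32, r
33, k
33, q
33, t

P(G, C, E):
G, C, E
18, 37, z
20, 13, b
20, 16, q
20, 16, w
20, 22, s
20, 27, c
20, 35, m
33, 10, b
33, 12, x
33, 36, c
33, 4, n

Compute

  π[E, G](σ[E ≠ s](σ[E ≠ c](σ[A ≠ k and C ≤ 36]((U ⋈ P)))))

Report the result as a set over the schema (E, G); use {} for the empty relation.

Natural join on G: {(20, a, 13, b), (20, a, 16, q), (20, a, 16, w), (20, a, 22, s), (20, a, 27, c), (20, a, 35, m), (20, d, 13, b), (20, d, 16, q), (20, d, 16, w), (20, d, 22, s), (20, d, 27, c), (20, d, 35, m), (20, p, 13, b), (20, p, 16, q), (20, p, 16, w), (20, p, 22, s), (20, p, 27, c), (20, p, 35, m), (20, u, 13, b), (20, u, 16, q), (20, u, 16, w), (20, u, 22, s), (20, u, 27, c), (20, u, 35, m), (33, k, 10, b), (33, k, 12, x), (33, k, 36, c), (33, k, 4, n), (33, q, 10, b), (33, q, 12, x), (33, q, 36, c), (33, q, 4, n), (33, t, 10, b), (33, t, 12, x), (33, t, 36, c), (33, t, 4, n)}
Filtering on A ≠ k and C ≤ 36 leaves {(20, a, 13, b), (20, a, 16, q), (20, a, 16, w), (20, a, 22, s), (20, a, 27, c), (20, a, 35, m), (20, d, 13, b), (20, d, 16, q), (20, d, 16, w), (20, d, 22, s), (20, d, 27, c), (20, d, 35, m), (20, p, 13, b), (20, p, 16, q), (20, p, 16, w), (20, p, 22, s), (20, p, 27, c), (20, p, 35, m), (20, u, 13, b), (20, u, 16, q), (20, u, 16, w), (20, u, 22, s), (20, u, 27, c), (20, u, 35, m), (33, q, 10, b), (33, q, 12, x), (33, q, 36, c), (33, q, 4, n), (33, t, 10, b), (33, t, 12, x), (33, t, 36, c), (33, t, 4, n)}.
Filtering on E ≠ c leaves {(20, a, 13, b), (20, a, 16, q), (20, a, 16, w), (20, a, 22, s), (20, a, 35, m), (20, d, 13, b), (20, d, 16, q), (20, d, 16, w), (20, d, 22, s), (20, d, 35, m), (20, p, 13, b), (20, p, 16, q), (20, p, 16, w), (20, p, 22, s), (20, p, 35, m), (20, u, 13, b), (20, u, 16, q), (20, u, 16, w), (20, u, 22, s), (20, u, 35, m), (33, q, 10, b), (33, q, 12, x), (33, q, 4, n), (33, t, 10, b), (33, t, 12, x), (33, t, 4, n)}.
Filtering on E ≠ s leaves {(20, a, 13, b), (20, a, 16, q), (20, a, 16, w), (20, a, 35, m), (20, d, 13, b), (20, d, 16, q), (20, d, 16, w), (20, d, 35, m), (20, p, 13, b), (20, p, 16, q), (20, p, 16, w), (20, p, 35, m), (20, u, 13, b), (20, u, 16, q), (20, u, 16, w), (20, u, 35, m), (33, q, 10, b), (33, q, 12, x), (33, q, 4, n), (33, t, 10, b), (33, t, 12, x), (33, t, 4, n)}.
Keep only column(s) E, G (15 duplicate(s) eliminated): {(b, 20), (b, 33), (m, 20), (n, 33), (q, 20), (w, 20), (x, 33)}

{(b, 20), (b, 33), (m, 20), (n, 33), (q, 20), (w, 20), (x, 33)}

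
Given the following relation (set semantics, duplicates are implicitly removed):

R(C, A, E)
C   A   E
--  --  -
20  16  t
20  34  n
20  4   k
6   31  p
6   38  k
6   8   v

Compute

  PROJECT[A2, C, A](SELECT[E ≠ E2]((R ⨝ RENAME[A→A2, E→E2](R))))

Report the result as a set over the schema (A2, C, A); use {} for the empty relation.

ρ[A→A2, E→E2]: schema becomes (C, A2, E2); tuples unchanged.
Natural join on C: {(20, 16, t, 16, t), (20, 16, t, 34, n), (20, 16, t, 4, k), (20, 34, n, 16, t), (20, 34, n, 34, n), (20, 34, n, 4, k), (20, 4, k, 16, t), (20, 4, k, 34, n), (20, 4, k, 4, k), (6, 31, p, 31, p), (6, 31, p, 38, k), (6, 31, p, 8, v), (6, 38, k, 31, p), (6, 38, k, 38, k), (6, 38, k, 8, v), (6, 8, v, 31, p), (6, 8, v, 38, k), (6, 8, v, 8, v)}
Selection E ≠ E2: {(20, 16, t, 34, n), (20, 16, t, 4, k), (20, 34, n, 16, t), (20, 34, n, 4, k), (20, 4, k, 16, t), (20, 4, k, 34, n), (6, 31, p, 38, k), (6, 31, p, 8, v), (6, 38, k, 31, p), (6, 38, k, 8, v), (6, 8, v, 31, p), (6, 8, v, 38, k)}
π_{A2, C, A} gives {(16, 20, 34), (16, 20, 4), (31, 6, 38), (31, 6, 8), (34, 20, 16), (34, 20, 4), (38, 6, 31), (38, 6, 8), (4, 20, 16), (4, 20, 34), (8, 6, 31), (8, 6, 38)}.

{(16, 20, 34), (16, 20, 4), (31, 6, 38), (31, 6, 8), (34, 20, 16), (34, 20, 4), (38, 6, 31), (38, 6, 8), (4, 20, 16), (4, 20, 34), (8, 6, 31), (8, 6, 38)}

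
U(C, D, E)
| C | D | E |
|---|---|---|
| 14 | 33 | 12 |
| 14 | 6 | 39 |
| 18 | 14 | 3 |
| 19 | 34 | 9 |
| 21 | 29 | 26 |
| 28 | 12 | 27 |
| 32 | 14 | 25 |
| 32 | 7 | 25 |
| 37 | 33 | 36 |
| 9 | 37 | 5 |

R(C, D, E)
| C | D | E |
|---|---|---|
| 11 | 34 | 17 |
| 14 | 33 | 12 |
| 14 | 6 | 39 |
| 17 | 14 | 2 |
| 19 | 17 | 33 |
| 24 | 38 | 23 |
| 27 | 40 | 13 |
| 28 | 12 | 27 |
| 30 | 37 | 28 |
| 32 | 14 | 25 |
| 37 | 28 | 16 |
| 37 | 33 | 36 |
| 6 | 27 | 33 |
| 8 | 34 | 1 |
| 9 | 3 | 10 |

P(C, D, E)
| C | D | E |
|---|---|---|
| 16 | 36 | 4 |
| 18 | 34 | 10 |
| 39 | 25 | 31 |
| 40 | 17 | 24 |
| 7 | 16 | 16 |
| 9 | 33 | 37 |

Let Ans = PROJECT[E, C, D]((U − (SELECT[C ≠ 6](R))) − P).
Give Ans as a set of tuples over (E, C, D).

Apply σ_{C ≠ 6}; surviving tuples: {(11, 34, 17), (14, 33, 12), (14, 6, 39), (17, 14, 2), (19, 17, 33), (24, 38, 23), (27, 40, 13), (28, 12, 27), (30, 37, 28), (32, 14, 25), (37, 28, 16), (37, 33, 36), (8, 34, 1), (9, 3, 10)}
Difference: {(14, 33, 12), (14, 6, 39), (18, 14, 3), (19, 34, 9), (21, 29, 26), (28, 12, 27), (32, 14, 25), (32, 7, 25), (37, 33, 36), (9, 37, 5)} with {(11, 34, 17), (14, 33, 12), (14, 6, 39), (17, 14, 2), (19, 17, 33), (24, 38, 23), (27, 40, 13), (28, 12, 27), (30, 37, 28), (32, 14, 25), (37, 28, 16), (37, 33, 36), (8, 34, 1), (9, 3, 10)} → {(18, 14, 3), (19, 34, 9), (21, 29, 26), (32, 7, 25), (9, 37, 5)}
Difference: {(18, 14, 3), (19, 34, 9), (21, 29, 26), (32, 7, 25), (9, 37, 5)} with {(16, 36, 4), (18, 34, 10), (39, 25, 31), (40, 17, 24), (7, 16, 16), (9, 33, 37)} → {(18, 14, 3), (19, 34, 9), (21, 29, 26), (32, 7, 25), (9, 37, 5)}
Keep only column(s) E, C, D: {(25, 32, 7), (26, 21, 29), (3, 18, 14), (5, 9, 37), (9, 19, 34)}

{(25, 32, 7), (26, 21, 29), (3, 18, 14), (5, 9, 37), (9, 19, 34)}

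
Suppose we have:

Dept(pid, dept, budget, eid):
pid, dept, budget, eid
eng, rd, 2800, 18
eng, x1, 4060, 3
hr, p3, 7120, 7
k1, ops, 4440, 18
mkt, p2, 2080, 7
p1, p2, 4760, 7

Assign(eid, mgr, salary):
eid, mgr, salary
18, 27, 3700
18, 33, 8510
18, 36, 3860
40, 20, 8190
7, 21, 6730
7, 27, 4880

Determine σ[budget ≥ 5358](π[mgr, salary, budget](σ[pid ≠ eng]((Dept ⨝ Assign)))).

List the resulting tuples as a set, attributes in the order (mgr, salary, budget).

Dept ⋈ Assign (natural join on eid): {(eng, rd, 2800, 18, 27, 3700), (eng, rd, 2800, 18, 33, 8510), (eng, rd, 2800, 18, 36, 3860), (hr, p3, 7120, 7, 21, 6730), (hr, p3, 7120, 7, 27, 4880), (k1, ops, 4440, 18, 27, 3700), (k1, ops, 4440, 18, 33, 8510), (k1, ops, 4440, 18, 36, 3860), (mkt, p2, 2080, 7, 21, 6730), (mkt, p2, 2080, 7, 27, 4880), (p1, p2, 4760, 7, 21, 6730), (p1, p2, 4760, 7, 27, 4880)}
Filtering on pid ≠ eng leaves {(hr, p3, 7120, 7, 21, 6730), (hr, p3, 7120, 7, 27, 4880), (k1, ops, 4440, 18, 27, 3700), (k1, ops, 4440, 18, 33, 8510), (k1, ops, 4440, 18, 36, 3860), (mkt, p2, 2080, 7, 21, 6730), (mkt, p2, 2080, 7, 27, 4880), (p1, p2, 4760, 7, 21, 6730), (p1, p2, 4760, 7, 27, 4880)}.
π[mgr, salary, budget]: project onto (mgr, salary, budget) → {(21, 6730, 2080), (21, 6730, 4760), (21, 6730, 7120), (27, 3700, 4440), (27, 4880, 2080), (27, 4880, 4760), (27, 4880, 7120), (33, 8510, 4440), (36, 3860, 4440)}
Filtering on budget ≥ 5358 leaves {(21, 6730, 7120), (27, 4880, 7120)}.

{(21, 6730, 7120), (27, 4880, 7120)}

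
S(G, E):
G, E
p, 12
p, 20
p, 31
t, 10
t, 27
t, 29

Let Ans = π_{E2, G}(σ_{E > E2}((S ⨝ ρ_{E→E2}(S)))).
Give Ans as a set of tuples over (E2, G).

ρ[E→E2]: schema becomes (G, E2); tuples unchanged.
Joining S and ρ_{E→E2}(S) on G yields {(p, 12, 12), (p, 12, 20), (p, 12, 31), (p, 20, 12), (p, 20, 20), (p, 20, 31), (p, 31, 12), (p, 31, 20), (p, 31, 31), (t, 10, 10), (t, 10, 27), (t, 10, 29), (t, 27, 10), (t, 27, 27), (t, 27, 29), (t, 29, 10), (t, 29, 27), (t, 29, 29)}.
σ[E > E2]: keep tuples satisfying E > E2 → {(p, 20, 12), (p, 31, 12), (p, 31, 20), (t, 27, 10), (t, 29, 10), (t, 29, 27)}
π[E2, G]: project onto (E2, G) (2 duplicate(s) eliminated) → {(10, t), (12, p), (20, p), (27, t)}

{(10, t), (12, p), (20, p), (27, t)}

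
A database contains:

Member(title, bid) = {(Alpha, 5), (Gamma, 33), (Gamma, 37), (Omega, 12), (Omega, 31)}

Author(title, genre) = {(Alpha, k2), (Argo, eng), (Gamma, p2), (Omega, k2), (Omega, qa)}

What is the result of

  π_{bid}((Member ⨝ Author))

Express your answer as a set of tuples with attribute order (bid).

{12, 31, 33, 37, 5}

Joining Member and Author on title yields {(Alpha, 5, k2), (Gamma, 33, p2), (Gamma, 37, p2), (Omega, 12, k2), (Omega, 12, qa), (Omega, 31, k2), (Omega, 31, qa)}.
Keep only column(s) bid (2 duplicate(s) eliminated): {12, 31, 33, 37, 5}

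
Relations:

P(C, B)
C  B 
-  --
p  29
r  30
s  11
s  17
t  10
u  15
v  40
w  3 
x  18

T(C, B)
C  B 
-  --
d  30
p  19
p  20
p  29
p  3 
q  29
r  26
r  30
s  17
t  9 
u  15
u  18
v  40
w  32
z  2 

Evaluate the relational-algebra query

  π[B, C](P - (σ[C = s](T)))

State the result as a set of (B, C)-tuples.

σ[C = s]: keep tuples satisfying C = s → {(s, 17)}
Set difference of the two operands is {(p, 29), (r, 30), (s, 11), (t, 10), (u, 15), (v, 40), (w, 3), (x, 18)}.
Keep only column(s) B, C: {(10, t), (11, s), (15, u), (18, x), (29, p), (3, w), (30, r), (40, v)}

{(10, t), (11, s), (15, u), (18, x), (29, p), (3, w), (30, r), (40, v)}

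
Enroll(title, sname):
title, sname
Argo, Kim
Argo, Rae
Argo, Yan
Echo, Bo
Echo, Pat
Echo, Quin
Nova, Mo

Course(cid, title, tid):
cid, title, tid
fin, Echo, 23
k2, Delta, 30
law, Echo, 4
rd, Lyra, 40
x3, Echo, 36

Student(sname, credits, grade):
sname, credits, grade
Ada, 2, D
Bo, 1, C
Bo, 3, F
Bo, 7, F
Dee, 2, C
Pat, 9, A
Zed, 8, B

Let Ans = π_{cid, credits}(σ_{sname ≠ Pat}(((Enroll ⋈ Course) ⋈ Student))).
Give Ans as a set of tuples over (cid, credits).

Joining Enroll and Course on title yields {(Echo, Bo, fin, 23), (Echo, Bo, law, 4), (Echo, Bo, x3, 36), (Echo, Pat, fin, 23), (Echo, Pat, law, 4), (Echo, Pat, x3, 36), (Echo, Quin, fin, 23), (Echo, Quin, law, 4), (Echo, Quin, x3, 36)}.
Joining (Enroll ⋈ Course) and Student on sname yields {(Echo, Bo, fin, 23, 1, C), (Echo, Bo, fin, 23, 3, F), (Echo, Bo, fin, 23, 7, F), (Echo, Bo, law, 4, 1, C), (Echo, Bo, law, 4, 3, F), (Echo, Bo, law, 4, 7, F), (Echo, Bo, x3, 36, 1, C), (Echo, Bo, x3, 36, 3, F), (Echo, Bo, x3, 36, 7, F), (Echo, Pat, fin, 23, 9, A), (Echo, Pat, law, 4, 9, A), (Echo, Pat, x3, 36, 9, A)}.
σ[sname ≠ Pat]: keep tuples satisfying sname ≠ Pat → {(Echo, Bo, fin, 23, 1, C), (Echo, Bo, fin, 23, 3, F), (Echo, Bo, fin, 23, 7, F), (Echo, Bo, law, 4, 1, C), (Echo, Bo, law, 4, 3, F), (Echo, Bo, law, 4, 7, F), (Echo, Bo, x3, 36, 1, C), (Echo, Bo, x3, 36, 3, F), (Echo, Bo, x3, 36, 7, F)}
π[cid, credits]: project onto (cid, credits) → {(fin, 1), (fin, 3), (fin, 7), (law, 1), (law, 3), (law, 7), (x3, 1), (x3, 3), (x3, 7)}

{(fin, 1), (fin, 3), (fin, 7), (law, 1), (law, 3), (law, 7), (x3, 1), (x3, 3), (x3, 7)}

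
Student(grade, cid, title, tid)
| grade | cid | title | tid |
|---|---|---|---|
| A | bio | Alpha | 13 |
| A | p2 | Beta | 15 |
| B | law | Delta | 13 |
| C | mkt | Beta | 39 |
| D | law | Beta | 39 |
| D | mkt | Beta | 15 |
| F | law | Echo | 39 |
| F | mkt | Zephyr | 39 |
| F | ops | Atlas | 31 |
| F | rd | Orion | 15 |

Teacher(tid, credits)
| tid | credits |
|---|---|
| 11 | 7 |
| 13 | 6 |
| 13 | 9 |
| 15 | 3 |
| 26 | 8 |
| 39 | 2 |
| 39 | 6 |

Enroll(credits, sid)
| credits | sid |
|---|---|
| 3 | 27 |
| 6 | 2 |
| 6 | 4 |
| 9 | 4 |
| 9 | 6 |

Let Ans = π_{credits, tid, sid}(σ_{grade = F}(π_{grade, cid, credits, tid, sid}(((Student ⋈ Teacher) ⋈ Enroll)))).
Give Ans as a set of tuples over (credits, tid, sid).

{(3, 15, 27), (6, 39, 2), (6, 39, 4)}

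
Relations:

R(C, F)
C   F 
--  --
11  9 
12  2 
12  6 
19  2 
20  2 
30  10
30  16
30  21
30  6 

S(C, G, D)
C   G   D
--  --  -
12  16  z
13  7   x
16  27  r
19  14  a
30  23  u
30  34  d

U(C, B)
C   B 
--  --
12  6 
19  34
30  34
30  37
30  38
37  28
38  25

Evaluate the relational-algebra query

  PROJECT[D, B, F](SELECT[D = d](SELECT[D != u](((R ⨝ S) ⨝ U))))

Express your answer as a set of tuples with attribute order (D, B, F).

Natural join on C: {(12, 2, 16, z), (12, 6, 16, z), (19, 2, 14, a), (30, 10, 23, u), (30, 10, 34, d), (30, 16, 23, u), (30, 16, 34, d), (30, 21, 23, u), (30, 21, 34, d), (30, 6, 23, u), (30, 6, 34, d)}
Natural join on C: {(12, 2, 16, z, 6), (12, 6, 16, z, 6), (19, 2, 14, a, 34), (30, 10, 23, u, 34), (30, 10, 23, u, 37), (30, 10, 23, u, 38), (30, 10, 34, d, 34), (30, 10, 34, d, 37), (30, 10, 34, d, 38), (30, 16, 23, u, 34), (30, 16, 23, u, 37), (30, 16, 23, u, 38), (30, 16, 34, d, 34), (30, 16, 34, d, 37), (30, 16, 34, d, 38), (30, 21, 23, u, 34), (30, 21, 23, u, 37), (30, 21, 23, u, 38), (30, 21, 34, d, 34), (30, 21, 34, d, 37), (30, 21, 34, d, 38), (30, 6, 23, u, 34), (30, 6, 23, u, 37), (30, 6, 23, u, 38), (30, 6, 34, d, 34), (30, 6, 34, d, 37), (30, 6, 34, d, 38)}
Filtering on D != u leaves {(12, 2, 16, z, 6), (12, 6, 16, z, 6), (19, 2, 14, a, 34), (30, 10, 34, d, 34), (30, 10, 34, d, 37), (30, 10, 34, d, 38), (30, 16, 34, d, 34), (30, 16, 34, d, 37), (30, 16, 34, d, 38), (30, 21, 34, d, 34), (30, 21, 34, d, 37), (30, 21, 34, d, 38), (30, 6, 34, d, 34), (30, 6, 34, d, 37), (30, 6, 34, d, 38)}.
Filtering on D = d leaves {(30, 10, 34, d, 34), (30, 10, 34, d, 37), (30, 10, 34, d, 38), (30, 16, 34, d, 34), (30, 16, 34, d, 37), (30, 16, 34, d, 38), (30, 21, 34, d, 34), (30, 21, 34, d, 37), (30, 21, 34, d, 38), (30, 6, 34, d, 34), (30, 6, 34, d, 37), (30, 6, 34, d, 38)}.
Keep only column(s) D, B, F: {(d, 34, 10), (d, 34, 16), (d, 34, 21), (d, 34, 6), (d, 37, 10), (d, 37, 16), (d, 37, 21), (d, 37, 6), (d, 38, 10), (d, 38, 16), (d, 38, 21), (d, 38, 6)}

{(d, 34, 10), (d, 34, 16), (d, 34, 21), (d, 34, 6), (d, 37, 10), (d, 37, 16), (d, 37, 21), (d, 37, 6), (d, 38, 10), (d, 38, 16), (d, 38, 21), (d, 38, 6)}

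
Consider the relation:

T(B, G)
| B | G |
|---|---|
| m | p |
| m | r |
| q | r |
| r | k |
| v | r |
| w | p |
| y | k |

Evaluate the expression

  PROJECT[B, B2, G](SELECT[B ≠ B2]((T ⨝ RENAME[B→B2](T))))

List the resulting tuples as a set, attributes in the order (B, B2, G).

{(m, q, r), (m, v, r), (m, w, p), (q, m, r), (q, v, r), (r, y, k), (v, m, r), (v, q, r), (w, m, p), (y, r, k)}

ρ[B→B2]: schema becomes (B2, G); tuples unchanged.
Joining T and RENAME[B→B2](T) on G yields {(m, p, m), (m, p, w), (m, r, m), (m, r, q), (m, r, v), (q, r, m), (q, r, q), (q, r, v), (r, k, r), (r, k, y), (v, r, m), (v, r, q), (v, r, v), (w, p, m), (w, p, w), (y, k, r), (y, k, y)}.
σ[B ≠ B2]: keep tuples satisfying B ≠ B2 → {(m, p, w), (m, r, q), (m, r, v), (q, r, m), (q, r, v), (r, k, y), (v, r, m), (v, r, q), (w, p, m), (y, k, r)}
π_{B, B2, G} gives {(m, q, r), (m, v, r), (m, w, p), (q, m, r), (q, v, r), (r, y, k), (v, m, r), (v, q, r), (w, m, p), (y, r, k)}.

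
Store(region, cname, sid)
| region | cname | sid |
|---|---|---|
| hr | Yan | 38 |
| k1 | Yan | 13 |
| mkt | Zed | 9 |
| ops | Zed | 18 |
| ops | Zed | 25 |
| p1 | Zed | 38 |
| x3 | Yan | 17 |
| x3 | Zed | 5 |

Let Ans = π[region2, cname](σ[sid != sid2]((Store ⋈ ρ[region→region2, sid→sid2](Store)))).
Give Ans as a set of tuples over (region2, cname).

{(hr, Yan), (k1, Yan), (mkt, Zed), (ops, Zed), (p1, Zed), (x3, Yan), (x3, Zed)}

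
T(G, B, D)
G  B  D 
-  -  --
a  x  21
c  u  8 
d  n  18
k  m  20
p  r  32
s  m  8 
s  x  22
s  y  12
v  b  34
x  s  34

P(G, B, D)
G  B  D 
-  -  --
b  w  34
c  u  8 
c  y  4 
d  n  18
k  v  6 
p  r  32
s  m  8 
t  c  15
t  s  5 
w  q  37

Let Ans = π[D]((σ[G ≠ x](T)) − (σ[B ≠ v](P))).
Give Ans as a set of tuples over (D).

Filtering on G ≠ x leaves {(a, x, 21), (c, u, 8), (d, n, 18), (k, m, 20), (p, r, 32), (s, m, 8), (s, x, 22), (s, y, 12), (v, b, 34)}.
Filtering on B ≠ v leaves {(b, w, 34), (c, u, 8), (c, y, 4), (d, n, 18), (p, r, 32), (s, m, 8), (t, c, 15), (t, s, 5), (w, q, 37)}.
Set difference of the two operands is {(a, x, 21), (k, m, 20), (s, x, 22), (s, y, 12), (v, b, 34)}.
Keep only column(s) D: {12, 20, 21, 22, 34}

{12, 20, 21, 22, 34}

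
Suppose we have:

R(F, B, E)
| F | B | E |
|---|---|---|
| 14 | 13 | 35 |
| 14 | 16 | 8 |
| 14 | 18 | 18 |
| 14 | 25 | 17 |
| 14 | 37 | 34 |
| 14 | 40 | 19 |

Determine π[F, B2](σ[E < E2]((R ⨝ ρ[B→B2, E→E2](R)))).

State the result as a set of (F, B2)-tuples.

ρ[B→B2, E→E2]: schema becomes (F, B2, E2); tuples unchanged.
Joining R and ρ[B→B2, E→E2](R) on F yields {(14, 13, 35, 13, 35), (14, 13, 35, 16, 8), (14, 13, 35, 18, 18), (14, 13, 35, 25, 17), (14, 13, 35, 37, 34), (14, 13, 35, 40, 19), (14, 16, 8, 13, 35), (14, 16, 8, 16, 8), (14, 16, 8, 18, 18), (14, 16, 8, 25, 17), (14, 16, 8, 37, 34), (14, 16, 8, 40, 19), (14, 18, 18, 13, 35), (14, 18, 18, 16, 8), (14, 18, 18, 18, 18), (14, 18, 18, 25, 17), (14, 18, 18, 37, 34), (14, 18, 18, 40, 19), (14, 25, 17, 13, 35), (14, 25, 17, 16, 8), (14, 25, 17, 18, 18), (14, 25, 17, 25, 17), (14, 25, 17, 37, 34), (14, 25, 17, 40, 19), (14, 37, 34, 13, 35), (14, 37, 34, 16, 8), (14, 37, 34, 18, 18), (14, 37, 34, 25, 17), (14, 37, 34, 37, 34), (14, 37, 34, 40, 19), (14, 40, 19, 13, 35), (14, 40, 19, 16, 8), (14, 40, 19, 18, 18), (14, 40, 19, 25, 17), (14, 40, 19, 37, 34), (14, 40, 19, 40, 19)}.
Selection E < E2: {(14, 16, 8, 13, 35), (14, 16, 8, 18, 18), (14, 16, 8, 25, 17), (14, 16, 8, 37, 34), (14, 16, 8, 40, 19), (14, 18, 18, 13, 35), (14, 18, 18, 37, 34), (14, 18, 18, 40, 19), (14, 25, 17, 13, 35), (14, 25, 17, 18, 18), (14, 25, 17, 37, 34), (14, 25, 17, 40, 19), (14, 37, 34, 13, 35), (14, 40, 19, 13, 35), (14, 40, 19, 37, 34)}
π[F, B2]: project onto (F, B2) (10 duplicate(s) eliminated) → {(14, 13), (14, 18), (14, 25), (14, 37), (14, 40)}

{(14, 13), (14, 18), (14, 25), (14, 37), (14, 40)}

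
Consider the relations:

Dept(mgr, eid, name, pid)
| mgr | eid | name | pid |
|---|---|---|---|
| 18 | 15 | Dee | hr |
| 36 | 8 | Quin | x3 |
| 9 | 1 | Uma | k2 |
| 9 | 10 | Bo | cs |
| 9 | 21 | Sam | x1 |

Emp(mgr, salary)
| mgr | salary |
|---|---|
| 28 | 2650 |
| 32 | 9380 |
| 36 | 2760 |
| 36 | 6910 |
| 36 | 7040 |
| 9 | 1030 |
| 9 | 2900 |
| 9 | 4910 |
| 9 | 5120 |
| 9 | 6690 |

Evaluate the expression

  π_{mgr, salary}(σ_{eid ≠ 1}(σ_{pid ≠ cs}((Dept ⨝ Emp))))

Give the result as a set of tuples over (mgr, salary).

Natural join on mgr: {(36, 8, Quin, x3, 2760), (36, 8, Quin, x3, 6910), (36, 8, Quin, x3, 7040), (9, 1, Uma, k2, 1030), (9, 1, Uma, k2, 2900), (9, 1, Uma, k2, 4910), (9, 1, Uma, k2, 5120), (9, 1, Uma, k2, 6690), (9, 10, Bo, cs, 1030), (9, 10, Bo, cs, 2900), (9, 10, Bo, cs, 4910), (9, 10, Bo, cs, 5120), (9, 10, Bo, cs, 6690), (9, 21, Sam, x1, 1030), (9, 21, Sam, x1, 2900), (9, 21, Sam, x1, 4910), (9, 21, Sam, x1, 5120), (9, 21, Sam, x1, 6690)}
Filtering on pid ≠ cs leaves {(36, 8, Quin, x3, 2760), (36, 8, Quin, x3, 6910), (36, 8, Quin, x3, 7040), (9, 1, Uma, k2, 1030), (9, 1, Uma, k2, 2900), (9, 1, Uma, k2, 4910), (9, 1, Uma, k2, 5120), (9, 1, Uma, k2, 6690), (9, 21, Sam, x1, 1030), (9, 21, Sam, x1, 2900), (9, 21, Sam, x1, 4910), (9, 21, Sam, x1, 5120), (9, 21, Sam, x1, 6690)}.
Filtering on eid ≠ 1 leaves {(36, 8, Quin, x3, 2760), (36, 8, Quin, x3, 6910), (36, 8, Quin, x3, 7040), (9, 21, Sam, x1, 1030), (9, 21, Sam, x1, 2900), (9, 21, Sam, x1, 4910), (9, 21, Sam, x1, 5120), (9, 21, Sam, x1, 6690)}.
Keep only column(s) mgr, salary: {(36, 2760), (36, 6910), (36, 7040), (9, 1030), (9, 2900), (9, 4910), (9, 5120), (9, 6690)}

{(36, 2760), (36, 6910), (36, 7040), (9, 1030), (9, 2900), (9, 4910), (9, 5120), (9, 6690)}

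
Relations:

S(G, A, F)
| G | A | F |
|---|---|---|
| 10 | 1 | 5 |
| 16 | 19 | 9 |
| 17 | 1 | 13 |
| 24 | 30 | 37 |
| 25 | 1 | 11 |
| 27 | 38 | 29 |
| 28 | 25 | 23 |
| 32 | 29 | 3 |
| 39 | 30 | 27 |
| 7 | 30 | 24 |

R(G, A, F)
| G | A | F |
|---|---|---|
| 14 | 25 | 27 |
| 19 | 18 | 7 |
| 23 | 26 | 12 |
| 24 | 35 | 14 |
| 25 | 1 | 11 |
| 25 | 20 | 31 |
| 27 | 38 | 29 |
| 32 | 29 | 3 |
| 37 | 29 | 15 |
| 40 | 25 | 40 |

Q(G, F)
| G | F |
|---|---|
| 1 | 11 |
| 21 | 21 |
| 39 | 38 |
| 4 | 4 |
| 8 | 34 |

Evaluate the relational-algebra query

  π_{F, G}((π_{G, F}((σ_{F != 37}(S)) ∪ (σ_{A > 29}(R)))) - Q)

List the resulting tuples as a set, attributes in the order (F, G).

{(11, 25), (13, 17), (14, 24), (23, 28), (24, 7), (27, 39), (29, 27), (3, 32), (5, 10), (9, 16)}

Filtering on F != 37 leaves {(10, 1, 5), (16, 19, 9), (17, 1, 13), (25, 1, 11), (27, 38, 29), (28, 25, 23), (32, 29, 3), (39, 30, 27), (7, 30, 24)}.
Filtering on A > 29 leaves {(24, 35, 14), (27, 38, 29)}.
Union: {(10, 1, 5), (16, 19, 9), (17, 1, 13), (25, 1, 11), (27, 38, 29), (28, 25, 23), (32, 29, 3), (39, 30, 27), (7, 30, 24)} with {(24, 35, 14), (27, 38, 29)} → {(10, 1, 5), (16, 19, 9), (17, 1, 13), (24, 35, 14), (25, 1, 11), (27, 38, 29), (28, 25, 23), (32, 29, 3), (39, 30, 27), (7, 30, 24)}
π[G, F]: project onto (G, F) → {(10, 5), (16, 9), (17, 13), (24, 14), (25, 11), (27, 29), (28, 23), (32, 3), (39, 27), (7, 24)}
Difference: {(10, 5), (16, 9), (17, 13), (24, 14), (25, 11), (27, 29), (28, 23), (32, 3), (39, 27), (7, 24)} with {(1, 11), (21, 21), (39, 38), (4, 4), (8, 34)} → {(10, 5), (16, 9), (17, 13), (24, 14), (25, 11), (27, 29), (28, 23), (32, 3), (39, 27), (7, 24)}
π[F, G]: project onto (F, G) → {(11, 25), (13, 17), (14, 24), (23, 28), (24, 7), (27, 39), (29, 27), (3, 32), (5, 10), (9, 16)}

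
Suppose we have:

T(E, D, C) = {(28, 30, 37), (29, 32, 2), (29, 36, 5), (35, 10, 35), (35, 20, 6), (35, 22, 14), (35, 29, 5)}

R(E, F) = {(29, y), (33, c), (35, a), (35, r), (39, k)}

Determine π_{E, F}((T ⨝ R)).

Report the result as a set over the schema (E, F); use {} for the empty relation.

Natural join on E: {(29, 32, 2, y), (29, 36, 5, y), (35, 10, 35, a), (35, 10, 35, r), (35, 20, 6, a), (35, 20, 6, r), (35, 22, 14, a), (35, 22, 14, r), (35, 29, 5, a), (35, 29, 5, r)}
Keep only column(s) E, F (7 duplicate(s) eliminated): {(29, y), (35, a), (35, r)}

{(29, y), (35, a), (35, r)}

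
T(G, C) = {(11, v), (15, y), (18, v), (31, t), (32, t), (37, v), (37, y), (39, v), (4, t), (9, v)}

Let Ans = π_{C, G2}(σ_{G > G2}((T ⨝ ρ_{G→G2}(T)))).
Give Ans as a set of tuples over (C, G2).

{(t, 31), (t, 4), (v, 11), (v, 18), (v, 37), (v, 9), (y, 15)}

ρ[G→G2]: schema becomes (G2, C); tuples unchanged.
T ⋈ ρ_{G→G2}(T) (natural join on C): {(11, v, 11), (11, v, 18), (11, v, 37), (11, v, 39), (11, v, 9), (15, y, 15), (15, y, 37), (18, v, 11), (18, v, 18), (18, v, 37), (18, v, 39), (18, v, 9), (31, t, 31), (31, t, 32), (31, t, 4), (32, t, 31), (32, t, 32), (32, t, 4), (37, v, 11), (37, v, 18), (37, v, 37), (37, v, 39), (37, v, 9), (37, y, 15), (37, y, 37), (39, v, 11), (39, v, 18), (39, v, 37), (39, v, 39), (39, v, 9), (4, t, 31), (4, t, 32), (4, t, 4), (9, v, 11), (9, v, 18), (9, v, 37), (9, v, 39), (9, v, 9)}
Apply σ_{G > G2}; surviving tuples: {(11, v, 9), (18, v, 11), (18, v, 9), (31, t, 4), (32, t, 31), (32, t, 4), (37, v, 11), (37, v, 18), (37, v, 9), (37, y, 15), (39, v, 11), (39, v, 18), (39, v, 37), (39, v, 9)}
π[C, G2]: project onto (C, G2) (7 duplicate(s) eliminated) → {(t, 31), (t, 4), (v, 11), (v, 18), (v, 37), (v, 9), (y, 15)}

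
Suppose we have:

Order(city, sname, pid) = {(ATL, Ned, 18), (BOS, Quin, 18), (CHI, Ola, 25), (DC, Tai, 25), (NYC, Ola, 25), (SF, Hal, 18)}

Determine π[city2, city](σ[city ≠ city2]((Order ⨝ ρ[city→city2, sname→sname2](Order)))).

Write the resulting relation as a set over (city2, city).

ρ[city→city2, sname→sname2]: schema becomes (city2, sname2, pid); tuples unchanged.
Joining Order and ρ[city→city2, sname→sname2](Order) on pid yields {(ATL, Ned, 18, ATL, Ned), (ATL, Ned, 18, BOS, Quin), (ATL, Ned, 18, SF, Hal), (BOS, Quin, 18, ATL, Ned), (BOS, Quin, 18, BOS, Quin), (BOS, Quin, 18, SF, Hal), (CHI, Ola, 25, CHI, Ola), (CHI, Ola, 25, DC, Tai), (CHI, Ola, 25, NYC, Ola), (DC, Tai, 25, CHI, Ola), (DC, Tai, 25, DC, Tai), (DC, Tai, 25, NYC, Ola), (NYC, Ola, 25, CHI, Ola), (NYC, Ola, 25, DC, Tai), (NYC, Ola, 25, NYC, Ola), (SF, Hal, 18, ATL, Ned), (SF, Hal, 18, BOS, Quin), (SF, Hal, 18, SF, Hal)}.
Apply σ_{city ≠ city2}; surviving tuples: {(ATL, Ned, 18, BOS, Quin), (ATL, Ned, 18, SF, Hal), (BOS, Quin, 18, ATL, Ned), (BOS, Quin, 18, SF, Hal), (CHI, Ola, 25, DC, Tai), (CHI, Ola, 25, NYC, Ola), (DC, Tai, 25, CHI, Ola), (DC, Tai, 25, NYC, Ola), (NYC, Ola, 25, CHI, Ola), (NYC, Ola, 25, DC, Tai), (SF, Hal, 18, ATL, Ned), (SF, Hal, 18, BOS, Quin)}
Projecting to city2, city: {(ATL, BOS), (ATL, SF), (BOS, ATL), (BOS, SF), (CHI, DC), (CHI, NYC), (DC, CHI), (DC, NYC), (NYC, CHI), (NYC, DC), (SF, ATL), (SF, BOS)}

{(ATL, BOS), (ATL, SF), (BOS, ATL), (BOS, SF), (CHI, DC), (CHI, NYC), (DC, CHI), (DC, NYC), (NYC, CHI), (NYC, DC), (SF, ATL), (SF, BOS)}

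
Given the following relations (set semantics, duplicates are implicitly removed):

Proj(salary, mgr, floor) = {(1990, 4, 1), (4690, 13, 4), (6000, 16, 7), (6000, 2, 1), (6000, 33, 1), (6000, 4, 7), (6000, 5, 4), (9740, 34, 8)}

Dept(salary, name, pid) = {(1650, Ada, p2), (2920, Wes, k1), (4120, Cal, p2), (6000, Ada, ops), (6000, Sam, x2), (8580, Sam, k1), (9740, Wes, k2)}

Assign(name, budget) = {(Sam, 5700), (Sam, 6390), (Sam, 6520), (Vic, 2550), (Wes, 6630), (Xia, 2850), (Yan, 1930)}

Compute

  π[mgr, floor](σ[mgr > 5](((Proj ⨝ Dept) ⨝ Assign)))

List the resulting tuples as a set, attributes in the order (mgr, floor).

Natural join on salary: {(6000, 16, 7, Ada, ops), (6000, 16, 7, Sam, x2), (6000, 2, 1, Ada, ops), (6000, 2, 1, Sam, x2), (6000, 33, 1, Ada, ops), (6000, 33, 1, Sam, x2), (6000, 4, 7, Ada, ops), (6000, 4, 7, Sam, x2), (6000, 5, 4, Ada, ops), (6000, 5, 4, Sam, x2), (9740, 34, 8, Wes, k2)}
Natural join on name: {(6000, 16, 7, Sam, x2, 5700), (6000, 16, 7, Sam, x2, 6390), (6000, 16, 7, Sam, x2, 6520), (6000, 2, 1, Sam, x2, 5700), (6000, 2, 1, Sam, x2, 6390), (6000, 2, 1, Sam, x2, 6520), (6000, 33, 1, Sam, x2, 5700), (6000, 33, 1, Sam, x2, 6390), (6000, 33, 1, Sam, x2, 6520), (6000, 4, 7, Sam, x2, 5700), (6000, 4, 7, Sam, x2, 6390), (6000, 4, 7, Sam, x2, 6520), (6000, 5, 4, Sam, x2, 5700), (6000, 5, 4, Sam, x2, 6390), (6000, 5, 4, Sam, x2, 6520), (9740, 34, 8, Wes, k2, 6630)}
Selection mgr > 5: {(6000, 16, 7, Sam, x2, 5700), (6000, 16, 7, Sam, x2, 6390), (6000, 16, 7, Sam, x2, 6520), (6000, 33, 1, Sam, x2, 5700), (6000, 33, 1, Sam, x2, 6390), (6000, 33, 1, Sam, x2, 6520), (9740, 34, 8, Wes, k2, 6630)}
π_{mgr, floor} gives {(16, 7), (33, 1), (34, 8)} (4 duplicate(s) eliminated).

{(16, 7), (33, 1), (34, 8)}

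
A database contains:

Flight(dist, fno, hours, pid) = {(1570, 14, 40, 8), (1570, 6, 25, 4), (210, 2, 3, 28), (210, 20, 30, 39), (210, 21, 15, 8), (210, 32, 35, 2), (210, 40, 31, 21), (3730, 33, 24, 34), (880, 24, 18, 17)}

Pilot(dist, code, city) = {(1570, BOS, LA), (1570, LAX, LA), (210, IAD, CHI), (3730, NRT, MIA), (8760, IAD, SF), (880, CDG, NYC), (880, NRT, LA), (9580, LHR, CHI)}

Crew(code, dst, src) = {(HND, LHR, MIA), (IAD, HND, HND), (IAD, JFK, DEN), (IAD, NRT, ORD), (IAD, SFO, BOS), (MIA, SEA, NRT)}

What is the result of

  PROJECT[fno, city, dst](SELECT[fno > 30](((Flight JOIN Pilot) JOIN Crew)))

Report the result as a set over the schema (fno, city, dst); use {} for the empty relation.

Natural join on dist: {(1570, 14, 40, 8, BOS, LA), (1570, 14, 40, 8, LAX, LA), (1570, 6, 25, 4, BOS, LA), (1570, 6, 25, 4, LAX, LA), (210, 2, 3, 28, IAD, CHI), (210, 20, 30, 39, IAD, CHI), (210, 21, 15, 8, IAD, CHI), (210, 32, 35, 2, IAD, CHI), (210, 40, 31, 21, IAD, CHI), (3730, 33, 24, 34, NRT, MIA), (880, 24, 18, 17, CDG, NYC), (880, 24, 18, 17, NRT, LA)}
Natural join on code: {(210, 2, 3, 28, IAD, CHI, HND, HND), (210, 2, 3, 28, IAD, CHI, JFK, DEN), (210, 2, 3, 28, IAD, CHI, NRT, ORD), (210, 2, 3, 28, IAD, CHI, SFO, BOS), (210, 20, 30, 39, IAD, CHI, HND, HND), (210, 20, 30, 39, IAD, CHI, JFK, DEN), (210, 20, 30, 39, IAD, CHI, NRT, ORD), (210, 20, 30, 39, IAD, CHI, SFO, BOS), (210, 21, 15, 8, IAD, CHI, HND, HND), (210, 21, 15, 8, IAD, CHI, JFK, DEN), (210, 21, 15, 8, IAD, CHI, NRT, ORD), (210, 21, 15, 8, IAD, CHI, SFO, BOS), (210, 32, 35, 2, IAD, CHI, HND, HND), (210, 32, 35, 2, IAD, CHI, JFK, DEN), (210, 32, 35, 2, IAD, CHI, NRT, ORD), (210, 32, 35, 2, IAD, CHI, SFO, BOS), (210, 40, 31, 21, IAD, CHI, HND, HND), (210, 40, 31, 21, IAD, CHI, JFK, DEN), (210, 40, 31, 21, IAD, CHI, NRT, ORD), (210, 40, 31, 21, IAD, CHI, SFO, BOS)}
Apply σ_{fno > 30}; surviving tuples: {(210, 32, 35, 2, IAD, CHI, HND, HND), (210, 32, 35, 2, IAD, CHI, JFK, DEN), (210, 32, 35, 2, IAD, CHI, NRT, ORD), (210, 32, 35, 2, IAD, CHI, SFO, BOS), (210, 40, 31, 21, IAD, CHI, HND, HND), (210, 40, 31, 21, IAD, CHI, JFK, DEN), (210, 40, 31, 21, IAD, CHI, NRT, ORD), (210, 40, 31, 21, IAD, CHI, SFO, BOS)}
Projecting to fno, city, dst: {(32, CHI, HND), (32, CHI, JFK), (32, CHI, NRT), (32, CHI, SFO), (40, CHI, HND), (40, CHI, JFK), (40, CHI, NRT), (40, CHI, SFO)}

{(32, CHI, HND), (32, CHI, JFK), (32, CHI, NRT), (32, CHI, SFO), (40, CHI, HND), (40, CHI, JFK), (40, CHI, NRT), (40, CHI, SFO)}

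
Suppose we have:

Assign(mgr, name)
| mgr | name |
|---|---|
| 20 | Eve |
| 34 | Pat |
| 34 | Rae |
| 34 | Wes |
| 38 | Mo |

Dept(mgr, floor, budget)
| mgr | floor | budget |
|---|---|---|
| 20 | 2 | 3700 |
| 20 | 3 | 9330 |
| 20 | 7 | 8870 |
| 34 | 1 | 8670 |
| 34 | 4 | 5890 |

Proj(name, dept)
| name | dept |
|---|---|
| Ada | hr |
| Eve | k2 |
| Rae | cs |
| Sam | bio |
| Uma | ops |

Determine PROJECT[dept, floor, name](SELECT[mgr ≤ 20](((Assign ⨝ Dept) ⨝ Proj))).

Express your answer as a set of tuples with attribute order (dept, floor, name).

{(k2, 2, Eve), (k2, 3, Eve), (k2, 7, Eve)}

Natural join on mgr: {(20, Eve, 2, 3700), (20, Eve, 3, 9330), (20, Eve, 7, 8870), (34, Pat, 1, 8670), (34, Pat, 4, 5890), (34, Rae, 1, 8670), (34, Rae, 4, 5890), (34, Wes, 1, 8670), (34, Wes, 4, 5890)}
Natural join on name: {(20, Eve, 2, 3700, k2), (20, Eve, 3, 9330, k2), (20, Eve, 7, 8870, k2), (34, Rae, 1, 8670, cs), (34, Rae, 4, 5890, cs)}
Apply σ_{mgr ≤ 20}; surviving tuples: {(20, Eve, 2, 3700, k2), (20, Eve, 3, 9330, k2), (20, Eve, 7, 8870, k2)}
Keep only column(s) dept, floor, name: {(k2, 2, Eve), (k2, 3, Eve), (k2, 7, Eve)}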